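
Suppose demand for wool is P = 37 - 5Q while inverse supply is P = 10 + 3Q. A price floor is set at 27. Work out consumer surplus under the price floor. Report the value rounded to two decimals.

10.00

Free-market equilibrium: 37 - 5Q = 10 + 3Q gives Q* = 3.375, P* = 20.125.
At the floor price 27, quantity demanded is (37 - 27)/5 = 2; demand is the short side, so Q = 2 trades at P = 27.
CS is the triangle under demand above 27: (1/2)(2)(37 - 27) = 10.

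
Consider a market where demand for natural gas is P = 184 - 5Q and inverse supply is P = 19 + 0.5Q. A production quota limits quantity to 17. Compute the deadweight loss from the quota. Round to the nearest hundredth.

464.75

Unrestricted equilibrium: Q* = (184 - 19)/(5 + 0.5) = 30.
At Q = 17 the demand price is 184 - 5(17) = 99 and the supply price is 19 + 0.5(17) = 27.5.
Deadweight loss is the triangle between the curves from 17 to 30: (1/2)(99 - 27.5)(30 - 17) = 464.75.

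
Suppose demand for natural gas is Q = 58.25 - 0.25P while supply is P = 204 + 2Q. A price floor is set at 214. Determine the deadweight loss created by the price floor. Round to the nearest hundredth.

Rewriting demand in inverse form: P = 233 - 4Q.
Free-market equilibrium: 233 - 4Q = 204 + 2Q gives Q* = 4.8333, P* = 213.6667.
At P = 214, buyers demand (233 - 214)/4 = 4.75 while sellers would supply more, so the quantity traded is 4.75 at price 214.
At Q = 4.75 the demand price is 214 and the supply price is 213.5. Deadweight loss is the triangle between the curves from 4.75 to 4.8333: (1/2)(214 - 213.5)(4.8333 - 4.75) = 0.0208.

0.02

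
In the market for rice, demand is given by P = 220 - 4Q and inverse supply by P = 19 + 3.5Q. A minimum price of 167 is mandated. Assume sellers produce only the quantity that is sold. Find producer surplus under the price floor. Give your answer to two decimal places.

1653.77

Free-market equilibrium: 220 - 4Q = 19 + 3.5Q gives Q* = 26.8, P* = 112.8.
At the floor price 167, quantity demanded is (220 - 167)/4 = 13.25; demand is the short side, so Q = 13.25 trades at P = 167.
The supply price at Q = 13.25 is 65.375. PS is the trapezoid between 167 and supply over [0, 13.25]: (1/2)[(167 - 19) + (167 - 65.375)](13.25) = 1653.7656.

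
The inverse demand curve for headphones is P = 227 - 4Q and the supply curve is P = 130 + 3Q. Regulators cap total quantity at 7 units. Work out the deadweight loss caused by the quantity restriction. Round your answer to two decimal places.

Without the quota, 227 - 4Q = 130 + 3Q gives Q* = 13.8571.
At Q = 7 the demand price is 227 - 4(7) = 199 and the supply price is 130 + 3(7) = 151.
Deadweight loss is the triangle between the curves from 7 to 13.8571: (1/2)(199 - 151)(13.8571 - 7) = 164.5714.

164.57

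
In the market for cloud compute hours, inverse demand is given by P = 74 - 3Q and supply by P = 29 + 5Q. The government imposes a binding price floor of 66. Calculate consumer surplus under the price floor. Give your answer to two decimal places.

10.67

Free-market equilibrium: 74 - 3Q = 29 + 5Q gives Q* = 5.625, P* = 57.125.
At the floor price 66, quantity demanded is (74 - 66)/3 = 2.6667; demand is the short side, so Q = 2.6667 trades at P = 66.
CS is the triangle under demand above 66: (1/2)(2.6667)(74 - 66) = 10.6667.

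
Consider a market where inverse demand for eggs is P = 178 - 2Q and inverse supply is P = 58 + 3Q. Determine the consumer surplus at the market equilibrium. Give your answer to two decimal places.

Setting demand equal to supply, 120 = 5Q, so Q* = 24 and P* = 130.
CS is the area between the demand curve and P* from 0 to Q*: (1/2)(24)(48) = 576.

576.00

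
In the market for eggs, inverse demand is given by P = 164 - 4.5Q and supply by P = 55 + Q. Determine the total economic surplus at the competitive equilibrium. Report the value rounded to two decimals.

1080.09

Equilibrium: 164 - 4.5Q = 55 + Q, so Q* = 19.8182 and P* = 74.8182.
Total surplus is the full triangle between the curves from 0 to Q*: (1/2)(19.8182)(164 - 55) = 1080.0909.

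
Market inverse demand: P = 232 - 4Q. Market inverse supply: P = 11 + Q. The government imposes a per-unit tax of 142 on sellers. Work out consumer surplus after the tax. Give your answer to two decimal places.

Without the tax, 232 - 4Q = 11 + Q so Q* = 44.2 and P* = 55.2.
A tax on sellers shifts supply up by 142: 232 - 4Q = 11 + Q + 142, so Q_t = 15.8. Buyers pay P_b = 168.8; sellers receive P_s = P_b - 142 = 26.8.
CS = (1/2)(Q_t)(232 - P_b) = (1/2)(15.8)(63.2) = 499.28.

499.28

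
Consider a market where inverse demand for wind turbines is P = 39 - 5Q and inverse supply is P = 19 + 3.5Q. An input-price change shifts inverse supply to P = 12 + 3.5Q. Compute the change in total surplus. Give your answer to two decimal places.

Initial equilibrium: Q_0 = 2.3529, P_0 = 27.2353; CS_0 = (1/2)(2.3529)(11.7647) = 13.8408, PS_0 = (1/2)(2.3529)(8.2353) = 9.6886.
New equilibrium: 39 - 5Q = 12 + 3.5Q gives Q_1 = 3.1765, P_1 = 23.1176; CS_1 = 25.2249, PS_1 = 17.6574.
Change in total surplus = (25.2249 + 17.6574) - (13.8408 + 9.6886) = 19.3529.

19.35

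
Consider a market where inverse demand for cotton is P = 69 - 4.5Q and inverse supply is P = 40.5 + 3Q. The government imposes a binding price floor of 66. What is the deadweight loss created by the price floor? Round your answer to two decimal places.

Free-market equilibrium: 69 - 4.5Q = 40.5 + 3Q gives Q* = 3.8, P* = 51.9.
At the floor price 66, quantity demanded is (69 - 66)/4.5 = 0.6667; demand is the short side, so Q = 0.6667 trades at P = 66.
At Q = 0.6667 the demand price is 66 and the supply price is 42.5. Deadweight loss is the triangle between the curves from 0.6667 to 3.8: (1/2)(66 - 42.5)(3.8 - 0.6667) = 36.8167.

36.82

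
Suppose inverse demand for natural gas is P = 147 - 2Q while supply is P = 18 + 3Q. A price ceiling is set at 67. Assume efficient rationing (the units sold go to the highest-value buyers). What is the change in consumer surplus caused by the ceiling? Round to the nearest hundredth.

374.25

Free-market equilibrium: 147 - 2Q = 18 + 3Q gives Q* = 25.8, P* = 95.4.
At P = 67, sellers supply (67 - 18)/3 = 16.3333 while buyers want more, so the quantity traded is 16.3333 at price 67.
CS goes from (1/2)(25.8)(51.6) = 665.64 to 1039.8889 (computed as (147 - 67)(16.3333) - (1/2)(2)(16.3333)^2), a change of 374.2489.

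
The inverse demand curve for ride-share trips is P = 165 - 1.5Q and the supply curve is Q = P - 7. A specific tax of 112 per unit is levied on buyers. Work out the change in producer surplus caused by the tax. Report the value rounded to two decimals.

-1827.84

Rewriting supply in inverse form: P = 7 + Q.
Pre-tax equilibrium: 165 - 1.5Q = 7 + Q gives Q* = 63.2, P* = 70.2.
A tax on buyers shifts demand down by 112: (165 - 112) - 1.5Q = 7 + Q, so Q_t = 18.4. Buyers pay P_b = 137.4; sellers receive P_s = P_b - 112 = 25.4.
PS falls from (1/2)(63.2)(63.2) = 1997.12 to (1/2)(18.4)(18.4) = 169.28, a change of -1827.84.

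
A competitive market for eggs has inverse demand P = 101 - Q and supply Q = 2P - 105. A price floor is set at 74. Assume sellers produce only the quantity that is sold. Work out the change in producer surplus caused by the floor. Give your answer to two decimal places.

136.89

Rewriting supply in inverse form: P = 52.5 + 0.5Q.
Free-market equilibrium: 101 - Q = 52.5 + 0.5Q gives Q* = 32.3333, P* = 68.6667.
At P = 74, buyers demand (101 - 74)/1 = 27 while sellers would supply more, so the quantity traded is 27 at price 74.
PS goes from (1/2)(32.3333)(16.1667) = 261.3611 to 398.25 (computed as (74 - 52.5)(27) - (1/2)(0.5)(27)^2), a change of 136.8889.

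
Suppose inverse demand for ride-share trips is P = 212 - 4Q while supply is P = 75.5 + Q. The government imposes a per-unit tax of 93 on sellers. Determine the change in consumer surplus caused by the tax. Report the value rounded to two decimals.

-1339.20

Without the tax, 212 - 4Q = 75.5 + Q so Q* = 27.3 and P* = 102.8.
With the tax, sellers need 93 more per unit: 212 - 4Q = 75.5 + Q + 93, so Q_t = 8.7. Buyers pay P_b = 177.2; sellers receive P_s = P_b - 93 = 84.2.
Consumers lose the trapezoid between P* and P_b out to Q_t plus the triangle from Q_t to Q*: change in CS = 151.38 - 1490.58 = -1339.2.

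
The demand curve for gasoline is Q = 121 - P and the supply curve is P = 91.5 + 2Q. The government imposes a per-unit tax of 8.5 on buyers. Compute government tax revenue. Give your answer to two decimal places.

59.50

Rewriting demand in inverse form: P = 121 - Q.
Without the tax, 121 - Q = 91.5 + 2Q so Q* = 9.8333 and P* = 111.1667.
With the tax, buyers' net willingness to pay falls by 8.5: (121 - 8.5) - Q = 91.5 + 2Q, so Q_t = 7. Buyers pay P_b = 114; sellers receive P_s = P_b - 8.5 = 105.5.
Revenue is the tax times quantity traded: 8.5 x 7 = 59.5.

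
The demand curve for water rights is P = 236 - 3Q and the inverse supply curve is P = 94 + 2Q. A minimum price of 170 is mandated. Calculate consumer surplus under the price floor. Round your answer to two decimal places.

726.00

Free-market equilibrium: 236 - 3Q = 94 + 2Q gives Q* = 28.4, P* = 150.8.
At the floor price 170, quantity demanded is (236 - 170)/3 = 22; demand is the short side, so Q = 22 trades at P = 170.
CS is the triangle under demand above 170: (1/2)(22)(236 - 170) = 726.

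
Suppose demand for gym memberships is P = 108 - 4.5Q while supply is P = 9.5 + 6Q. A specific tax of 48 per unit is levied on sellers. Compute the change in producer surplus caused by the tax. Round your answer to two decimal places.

Pre-tax equilibrium: 108 - 4.5Q = 9.5 + 6Q gives Q* = 9.381, P* = 65.7857.
A tax on sellers shifts supply up by 48: 108 - 4.5Q = 9.5 + 6Q + 48, so Q_t = 4.8095. Buyers pay P_b = 86.3571; sellers receive P_s = P_b - 48 = 38.3571.
Producers lose the trapezoid between P_s and P* out to Q_t plus the triangle from Q_t to Q*: change in PS = 69.3946 - 264.0068 = -194.6122.

-194.61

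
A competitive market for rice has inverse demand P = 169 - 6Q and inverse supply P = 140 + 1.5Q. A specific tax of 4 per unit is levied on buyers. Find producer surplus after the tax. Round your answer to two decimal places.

Pre-tax equilibrium: 169 - 6Q = 140 + 1.5Q gives Q* = 3.8667, P* = 145.8.
With the tax, buyers' net willingness to pay falls by 4: (169 - 4) - 6Q = 140 + 1.5Q, so Q_t = 3.3333. Buyers pay P_b = 149; sellers receive P_s = P_b - 4 = 145.
Producer surplus is the triangle above supply below P_s: (1/2)(3.3333)(145 - 140) = 8.3333.

8.33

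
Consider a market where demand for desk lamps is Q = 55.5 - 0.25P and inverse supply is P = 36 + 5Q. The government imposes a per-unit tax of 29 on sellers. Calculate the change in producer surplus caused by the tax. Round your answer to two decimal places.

Rewriting demand in inverse form: P = 222 - 4Q.
Pre-tax equilibrium: 222 - 4Q = 36 + 5Q gives Q* = 20.6667, P* = 139.3333.
A tax on sellers shifts supply up by 29: 222 - 4Q = 36 + 5Q + 29, so Q_t = 17.4444. Buyers pay P_b = 152.2222; sellers receive P_s = P_b - 29 = 123.2222.
Producers lose the trapezoid between P_s and P* out to Q_t plus the triangle from Q_t to Q*: change in PS = 760.7716 - 1067.7778 = -307.0062.

-307.01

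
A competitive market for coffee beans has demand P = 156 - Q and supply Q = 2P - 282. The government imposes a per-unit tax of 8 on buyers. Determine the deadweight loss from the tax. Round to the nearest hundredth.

21.33

Rewriting supply in inverse form: P = 141 + 0.5Q.
Without the tax, 156 - Q = 141 + 0.5Q so Q* = 10 and P* = 146.
A tax on buyers shifts demand down by 8: (156 - 8) - Q = 141 + 0.5Q, so Q_t = 4.6667. Buyers pay P_b = 151.3333; sellers receive P_s = P_b - 8 = 143.3333.
Deadweight loss is the triangle between the curves from Q_t to Q*: (1/2)(10 - 4.6667)(8) = 21.3333.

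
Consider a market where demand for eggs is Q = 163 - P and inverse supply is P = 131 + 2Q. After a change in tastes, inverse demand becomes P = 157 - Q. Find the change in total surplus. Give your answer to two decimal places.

Rewriting demand in inverse form: P = 163 - Q.
Initial equilibrium: Q_0 = 10.6667, P_0 = 152.3333; CS_0 = (1/2)(10.6667)(10.6667) = 56.8889, PS_0 = (1/2)(10.6667)(21.3333) = 113.7778.
New equilibrium: 157 - Q = 131 + 2Q gives Q_1 = 8.6667, P_1 = 148.3333; CS_1 = 37.5556, PS_1 = 75.1111.
Change in total surplus = (37.5556 + 75.1111) - (56.8889 + 113.7778) = -58.

-58.00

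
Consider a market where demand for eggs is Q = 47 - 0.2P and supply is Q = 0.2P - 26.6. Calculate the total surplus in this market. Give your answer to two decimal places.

520.20

Rewriting demand in inverse form: P = 235 - 5Q.
Rewriting supply in inverse form: P = 133 + 5Q.
Setting demand equal to supply, 102 = 10Q, so Q* = 10.2 and P* = 184.
Total surplus is the full triangle between the curves from 0 to Q*: (1/2)(10.2)(235 - 133) = 520.2.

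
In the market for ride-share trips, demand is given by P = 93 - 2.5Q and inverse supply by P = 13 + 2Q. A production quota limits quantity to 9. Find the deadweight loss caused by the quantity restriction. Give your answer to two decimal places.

173.36

Without the quota, 93 - 2.5Q = 13 + 2Q gives Q* = 17.7778.
At Q = 9 the demand price is 93 - 2.5(9) = 70.5 and the supply price is 13 + 2(9) = 31.
Deadweight loss is the triangle between the curves from 9 to 17.7778: (1/2)(70.5 - 31)(17.7778 - 9) = 173.3611.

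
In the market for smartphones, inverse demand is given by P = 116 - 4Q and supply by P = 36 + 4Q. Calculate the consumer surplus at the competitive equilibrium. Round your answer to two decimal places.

200.00

Equilibrium: 116 - 4Q = 36 + 4Q, so Q* = 10 and P* = 76.
The demand choke price is 116, so CS = (1/2)(Q*)(116 - P*) = (1/2)(10)(40) = 200.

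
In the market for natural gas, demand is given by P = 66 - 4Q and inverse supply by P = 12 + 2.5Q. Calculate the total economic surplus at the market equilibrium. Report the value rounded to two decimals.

224.31

Equilibrium: 66 - 4Q = 12 + 2.5Q, so Q* = 8.3077 and P* = 32.7692.
CS = (1/2)(8.3077)(33.2308) = 138.0355 and PS = (1/2)(8.3077)(20.7692) = 86.2722, so total surplus = 224.3077.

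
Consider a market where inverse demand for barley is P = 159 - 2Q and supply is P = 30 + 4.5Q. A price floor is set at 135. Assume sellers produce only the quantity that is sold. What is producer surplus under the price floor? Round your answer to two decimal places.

Without the control, 159 - 2Q = 30 + 4.5Q so Q* = 19.8462 and P* = 119.3077.
At P = 135, buyers demand (159 - 135)/2 = 12 while sellers would supply more, so the quantity traded is 12 at price 135.
The supply price at Q = 12 is 84. PS is the trapezoid between 135 and supply over [0, 12]: (1/2)[(135 - 30) + (135 - 84)](12) = 936.

936.00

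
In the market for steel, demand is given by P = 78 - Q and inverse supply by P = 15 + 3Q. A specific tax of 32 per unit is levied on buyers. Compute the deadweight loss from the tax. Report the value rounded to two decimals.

Pre-tax equilibrium: 78 - Q = 15 + 3Q gives Q* = 15.75, P* = 62.25.
With the tax, buyers' net willingness to pay falls by 32: (78 - 32) - Q = 15 + 3Q, so Q_t = 7.75. Buyers pay P_b = 70.25; sellers receive P_s = P_b - 32 = 38.25.
The welfare triangle lost has base Q* - Q_t = 8 and height t = 32, so DWL = (1/2)(8)(32) = 128.

128.00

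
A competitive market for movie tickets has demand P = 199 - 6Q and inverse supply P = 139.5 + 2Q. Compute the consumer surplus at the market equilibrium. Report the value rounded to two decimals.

165.95

Set 199 - 6Q = 139.5 + 2Q, which gives 59.5 = 8Q, so Q* = 7.4375 and P* = 199 - 6(7.4375) = 154.375.
CS is the area between the demand curve and P* from 0 to Q*: (1/2)(7.4375)(44.625) = 165.9492.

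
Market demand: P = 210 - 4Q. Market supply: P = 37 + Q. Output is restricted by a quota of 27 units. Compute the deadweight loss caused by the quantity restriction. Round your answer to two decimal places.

144.40

Unrestricted equilibrium: Q* = (210 - 37)/(4 + 1) = 34.6.
At Q = 27 the demand price is 210 - 4(27) = 102 and the supply price is 37 + (27) = 64.
Deadweight loss is the triangle between the curves from 27 to 34.6: (1/2)(102 - 64)(34.6 - 27) = 144.4.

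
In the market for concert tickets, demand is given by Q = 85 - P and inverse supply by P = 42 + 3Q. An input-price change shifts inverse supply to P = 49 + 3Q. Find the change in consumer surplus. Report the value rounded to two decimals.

Rewriting demand in inverse form: P = 85 - Q.
Initial equilibrium: Q_0 = 10.75, P_0 = 74.25; CS_0 = (1/2)(10.75)(10.75) = 57.7812, PS_0 = (1/2)(10.75)(32.25) = 173.3438.
New equilibrium: 85 - Q = 49 + 3Q gives Q_1 = 9, P_1 = 76; CS_1 = 40.5, PS_1 = 121.5.
Change in consumer surplus = 40.5 - 57.7812 = -17.2812.

-17.28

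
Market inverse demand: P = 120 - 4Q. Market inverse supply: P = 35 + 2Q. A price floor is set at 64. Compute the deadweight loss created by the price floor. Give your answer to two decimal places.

0.08

Free-market equilibrium: 120 - 4Q = 35 + 2Q gives Q* = 14.1667, P* = 63.3333.
At the floor price 64, quantity demanded is (120 - 64)/4 = 14; demand is the short side, so Q = 14 trades at P = 64.
At Q = 14 the demand price is 64 and the supply price is 63. Deadweight loss is the triangle between the curves from 14 to 14.1667: (1/2)(64 - 63)(14.1667 - 14) = 0.0833.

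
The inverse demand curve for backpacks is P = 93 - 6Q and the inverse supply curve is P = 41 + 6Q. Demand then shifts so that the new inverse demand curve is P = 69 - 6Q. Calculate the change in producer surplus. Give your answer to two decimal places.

Initial equilibrium: Q_0 = 4.3333, P_0 = 67; CS_0 = (1/2)(4.3333)(26) = 56.3333, PS_0 = (1/2)(4.3333)(26) = 56.3333.
New equilibrium: 69 - 6Q = 41 + 6Q gives Q_1 = 2.3333, P_1 = 55; CS_1 = 16.3333, PS_1 = 16.3333.
Change in producer surplus = 16.3333 - 56.3333 = -40.

-40.00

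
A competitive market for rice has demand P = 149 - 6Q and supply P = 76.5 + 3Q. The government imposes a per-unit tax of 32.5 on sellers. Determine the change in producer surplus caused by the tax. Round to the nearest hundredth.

-67.71

Without the tax, 149 - 6Q = 76.5 + 3Q so Q* = 8.0556 and P* = 100.6667.
A tax on sellers shifts supply up by 32.5: 149 - 6Q = 76.5 + 3Q + 32.5, so Q_t = 4.4444. Buyers pay P_b = 122.3333; sellers receive P_s = P_b - 32.5 = 89.8333.
Producers lose the trapezoid between P_s and P* out to Q_t plus the triangle from Q_t to Q*: change in PS = 29.6296 - 97.338 = -67.7083.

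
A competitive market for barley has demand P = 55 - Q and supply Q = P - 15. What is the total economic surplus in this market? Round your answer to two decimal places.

400.00

Rewriting supply in inverse form: P = 15 + Q.
Set 55 - Q = 15 + Q, which gives 40 = 2Q, so Q* = 20 and P* = 55 - (20) = 35.
CS = (1/2)(20)(20) = 200 and PS = (1/2)(20)(20) = 200, so total surplus = 400.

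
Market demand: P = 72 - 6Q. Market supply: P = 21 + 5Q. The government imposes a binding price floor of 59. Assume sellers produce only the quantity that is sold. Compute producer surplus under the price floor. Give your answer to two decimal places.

70.60

Free-market equilibrium: 72 - 6Q = 21 + 5Q gives Q* = 4.6364, P* = 44.1818.
At P = 59, buyers demand (72 - 59)/6 = 2.1667 while sellers would supply more, so the quantity traded is 2.1667 at price 59.
The supply price at Q = 2.1667 is 31.8333. PS is the trapezoid between 59 and supply over [0, 2.1667]: (1/2)[(59 - 21) + (59 - 31.8333)](2.1667) = 70.5972.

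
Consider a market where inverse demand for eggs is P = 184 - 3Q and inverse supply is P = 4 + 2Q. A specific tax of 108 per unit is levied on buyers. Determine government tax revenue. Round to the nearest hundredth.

Pre-tax equilibrium: 184 - 3Q = 4 + 2Q gives Q* = 36, P* = 76.
A tax on buyers shifts demand down by 108: (184 - 108) - 3Q = 4 + 2Q, so Q_t = 14.4. Buyers pay P_b = 140.8; sellers receive P_s = P_b - 108 = 32.8.
Revenue is the tax times quantity traded: 108 x 14.4 = 1555.2.

1555.20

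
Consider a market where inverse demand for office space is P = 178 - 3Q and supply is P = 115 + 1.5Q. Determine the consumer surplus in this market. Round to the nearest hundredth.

294.00

Equilibrium: 178 - 3Q = 115 + 1.5Q, so Q* = 14 and P* = 136.
Consumer surplus is the triangle under demand above P*: (1/2)(14)(178 - 136) = (1/2)(14)(42) = 294.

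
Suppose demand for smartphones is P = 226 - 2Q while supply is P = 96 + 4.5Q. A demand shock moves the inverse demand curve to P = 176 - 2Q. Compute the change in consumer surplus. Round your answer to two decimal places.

Initial equilibrium: Q_0 = 20, P_0 = 186; CS_0 = (1/2)(20)(40) = 400, PS_0 = (1/2)(20)(90) = 900.
New equilibrium: 176 - 2Q = 96 + 4.5Q gives Q_1 = 12.3077, P_1 = 151.3846; CS_1 = 151.4793, PS_1 = 340.8284.
Change in consumer surplus = 151.4793 - 400 = -248.5207.

-248.52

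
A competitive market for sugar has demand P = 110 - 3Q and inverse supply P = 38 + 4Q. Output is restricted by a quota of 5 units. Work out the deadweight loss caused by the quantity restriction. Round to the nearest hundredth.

Without the quota, 110 - 3Q = 38 + 4Q gives Q* = 10.2857.
At Q = 5 the demand price is 110 - 3(5) = 95 and the supply price is 38 + 4(5) = 58.
DWL = (1/2)(gap between curves at 5) x (Q* - 5) = (1/2)(37)(5.2857) = 97.7857.

97.79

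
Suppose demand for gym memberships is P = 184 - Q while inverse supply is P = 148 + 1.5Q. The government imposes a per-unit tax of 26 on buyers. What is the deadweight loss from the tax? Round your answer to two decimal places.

135.20

Pre-tax equilibrium: 184 - Q = 148 + 1.5Q gives Q* = 14.4, P* = 169.6.
With the tax, buyers' net willingness to pay falls by 26: (184 - 26) - Q = 148 + 1.5Q, so Q_t = 4. Buyers pay P_b = 180; sellers receive P_s = P_b - 26 = 154.
Deadweight loss is the triangle between the curves from Q_t to Q*: (1/2)(14.4 - 4)(26) = 135.2.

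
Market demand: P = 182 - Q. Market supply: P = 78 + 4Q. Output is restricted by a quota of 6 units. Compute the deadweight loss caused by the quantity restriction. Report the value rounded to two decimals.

547.60

Without the quota, 182 - Q = 78 + 4Q gives Q* = 20.8.
At Q = 6 the demand price is 182 - (6) = 176 and the supply price is 78 + 4(6) = 102.
Deadweight loss is the triangle between the curves from 6 to 20.8: (1/2)(176 - 102)(20.8 - 6) = 547.6.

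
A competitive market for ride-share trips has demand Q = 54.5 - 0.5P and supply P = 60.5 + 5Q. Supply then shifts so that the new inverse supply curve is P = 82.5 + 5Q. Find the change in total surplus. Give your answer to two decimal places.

Rewriting demand in inverse form: P = 109 - 2Q.
Initial equilibrium: Q_0 = 6.9286, P_0 = 95.1429; CS_0 = (1/2)(6.9286)(13.8571) = 48.0051, PS_0 = (1/2)(6.9286)(34.6429) = 120.0128.
New equilibrium: 109 - 2Q = 82.5 + 5Q gives Q_1 = 3.7857, P_1 = 101.4286; CS_1 = 14.3316, PS_1 = 35.8291.
Change in total surplus = (14.3316 + 35.8291) - (48.0051 + 120.0128) = -117.8571.

-117.86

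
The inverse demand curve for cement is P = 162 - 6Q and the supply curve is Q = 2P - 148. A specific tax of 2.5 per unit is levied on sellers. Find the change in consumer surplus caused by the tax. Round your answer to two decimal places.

-30.80

Rewriting supply in inverse form: P = 74 + 0.5Q.
Without the tax, 162 - 6Q = 74 + 0.5Q so Q* = 13.5385 and P* = 80.7692.
With the tax, sellers need 2.5 more per unit: 162 - 6Q = 74 + 0.5Q + 2.5, so Q_t = 13.1538. Buyers pay P_b = 83.0769; sellers receive P_s = P_b - 2.5 = 80.5769.
Consumers lose the trapezoid between P* and P_b out to Q_t plus the triangle from Q_t to Q*: change in CS = 519.071 - 549.8698 = -30.7988.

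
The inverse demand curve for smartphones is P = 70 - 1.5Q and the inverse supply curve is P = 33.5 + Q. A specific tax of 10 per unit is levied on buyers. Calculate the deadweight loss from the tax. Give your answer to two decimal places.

Without the tax, 70 - 1.5Q = 33.5 + Q so Q* = 14.6 and P* = 48.1.
A tax on buyers shifts demand down by 10: (70 - 10) - 1.5Q = 33.5 + Q, so Q_t = 10.6. Buyers pay P_b = 54.1; sellers receive P_s = P_b - 10 = 44.1.
Deadweight loss is the triangle between the curves from Q_t to Q*: (1/2)(14.6 - 10.6)(10) = 20.

20.00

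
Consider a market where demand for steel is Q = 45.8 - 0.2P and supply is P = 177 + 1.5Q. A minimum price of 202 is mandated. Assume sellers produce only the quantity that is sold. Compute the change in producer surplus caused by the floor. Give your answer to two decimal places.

Rewriting demand in inverse form: P = 229 - 5Q.
Without the control, 229 - 5Q = 177 + 1.5Q so Q* = 8 and P* = 189.
At P = 202, buyers demand (229 - 202)/5 = 5.4 while sellers would supply more, so the quantity traded is 5.4 at price 202.
PS goes from (1/2)(8)(12) = 48 to 113.13 (computed as (202 - 177)(5.4) - (1/2)(1.5)(5.4)^2), a change of 65.13.

65.13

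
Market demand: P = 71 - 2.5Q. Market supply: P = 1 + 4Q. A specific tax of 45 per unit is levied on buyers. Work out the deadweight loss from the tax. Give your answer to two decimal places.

Without the tax, 71 - 2.5Q = 1 + 4Q so Q* = 10.7692 and P* = 44.0769.
A tax on buyers shifts demand down by 45: (71 - 45) - 2.5Q = 1 + 4Q, so Q_t = 3.8462. Buyers pay P_b = 61.3846; sellers receive P_s = P_b - 45 = 16.3846.
The welfare triangle lost has base Q* - Q_t = 6.9231 and height t = 45, so DWL = (1/2)(6.9231)(45) = 155.7692.

155.77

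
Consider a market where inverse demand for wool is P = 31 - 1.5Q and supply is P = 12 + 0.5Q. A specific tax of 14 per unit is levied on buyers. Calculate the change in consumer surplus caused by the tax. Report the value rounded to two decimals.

-63.00

Pre-tax equilibrium: 31 - 1.5Q = 12 + 0.5Q gives Q* = 9.5, P* = 16.75.
With the tax, buyers' net willingness to pay falls by 14: (31 - 14) - 1.5Q = 12 + 0.5Q, so Q_t = 2.5. Buyers pay P_b = 27.25; sellers receive P_s = P_b - 14 = 13.25.
CS falls from (1/2)(9.5)(14.25) = 67.6875 to (1/2)(2.5)(3.75) = 4.6875, a change of -63.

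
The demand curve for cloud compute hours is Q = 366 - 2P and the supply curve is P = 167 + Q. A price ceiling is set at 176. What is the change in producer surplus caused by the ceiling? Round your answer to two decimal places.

-16.39

Rewriting demand in inverse form: P = 183 - 0.5Q.
Free-market equilibrium: 183 - 0.5Q = 167 + Q gives Q* = 10.6667, P* = 177.6667.
At P = 176, sellers supply (176 - 167)/1 = 9 while buyers want more, so the quantity traded is 9 at price 176.
PS goes from (1/2)(10.6667)(10.6667) = 56.8889 to 40.5 (computed as (176 - 167)(9) - (1/2)(1)(9)^2), a change of -16.3889.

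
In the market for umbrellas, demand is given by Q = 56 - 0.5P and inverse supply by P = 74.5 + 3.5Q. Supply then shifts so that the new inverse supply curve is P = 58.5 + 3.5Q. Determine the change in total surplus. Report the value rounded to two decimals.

132.36

Rewriting demand in inverse form: P = 112 - 2Q.
Initial equilibrium: Q_0 = 6.8182, P_0 = 98.3636; CS_0 = (1/2)(6.8182)(13.6364) = 46.4876, PS_0 = (1/2)(6.8182)(23.8636) = 81.3533.
New equilibrium: 112 - 2Q = 58.5 + 3.5Q gives Q_1 = 9.7273, P_1 = 92.5455; CS_1 = 94.6198, PS_1 = 165.5847.
Change in total surplus = (94.6198 + 165.5847) - (46.4876 + 81.3533) = 132.3636.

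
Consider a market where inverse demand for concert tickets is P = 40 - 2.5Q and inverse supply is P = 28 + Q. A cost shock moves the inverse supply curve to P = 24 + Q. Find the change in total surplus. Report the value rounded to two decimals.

16.00

Initial equilibrium: Q_0 = 3.4286, P_0 = 31.4286; CS_0 = (1/2)(3.4286)(8.5714) = 14.6939, PS_0 = (1/2)(3.4286)(3.4286) = 5.8776.
New equilibrium: 40 - 2.5Q = 24 + Q gives Q_1 = 4.5714, P_1 = 28.5714; CS_1 = 26.1224, PS_1 = 10.449.
Change in total surplus = (26.1224 + 10.449) - (14.6939 + 5.8776) = 16.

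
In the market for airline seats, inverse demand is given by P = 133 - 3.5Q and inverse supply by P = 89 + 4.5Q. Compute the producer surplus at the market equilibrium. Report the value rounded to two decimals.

Setting demand equal to supply, 44 = 8Q, so Q* = 5.5 and P* = 113.75.
Producer surplus is the triangle above supply below P*: (1/2)(5.5)(113.75 - 89) = (1/2)(5.5)(24.75) = 68.0625.

68.06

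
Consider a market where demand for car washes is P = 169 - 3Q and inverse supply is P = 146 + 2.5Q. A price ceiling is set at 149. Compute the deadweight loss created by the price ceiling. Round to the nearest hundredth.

Without the control, 169 - 3Q = 146 + 2.5Q so Q* = 4.1818 and P* = 156.4545.
At the ceiling price 149, quantity supplied is (149 - 146)/2.5 = 1.2; supply is the short side, so Q = 1.2 trades at P = 149.
At Q = 1.2 the demand price is 165.4 and the supply price is 149. Deadweight loss is the triangle between the curves from 1.2 to 4.1818: (1/2)(165.4 - 149)(4.1818 - 1.2) = 24.4509.

24.45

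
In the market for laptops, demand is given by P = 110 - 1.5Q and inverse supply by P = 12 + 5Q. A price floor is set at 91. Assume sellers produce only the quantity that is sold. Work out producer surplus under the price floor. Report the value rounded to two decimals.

599.56

Without the control, 110 - 1.5Q = 12 + 5Q so Q* = 15.0769 and P* = 87.3846.
At P = 91, buyers demand (110 - 91)/1.5 = 12.6667 while sellers would supply more, so the quantity traded is 12.6667 at price 91.
The supply price at Q = 12.6667 is 75.3333. PS is the trapezoid between 91 and supply over [0, 12.6667]: (1/2)[(91 - 12) + (91 - 75.3333)](12.6667) = 599.5556.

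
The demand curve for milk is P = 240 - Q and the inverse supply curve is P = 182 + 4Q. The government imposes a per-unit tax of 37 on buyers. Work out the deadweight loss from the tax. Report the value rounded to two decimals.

Without the tax, 240 - Q = 182 + 4Q so Q* = 11.6 and P* = 228.4.
With the tax, buyers' net willingness to pay falls by 37: (240 - 37) - Q = 182 + 4Q, so Q_t = 4.2. Buyers pay P_b = 235.8; sellers receive P_s = P_b - 37 = 198.8.
The welfare triangle lost has base Q* - Q_t = 7.4 and height t = 37, so DWL = (1/2)(7.4)(37) = 136.9.

136.90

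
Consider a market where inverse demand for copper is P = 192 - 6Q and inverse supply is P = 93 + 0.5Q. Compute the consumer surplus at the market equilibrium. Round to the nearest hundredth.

695.93

Set 192 - 6Q = 93 + 0.5Q, which gives 99 = 6.5Q, so Q* = 15.2308 and P* = 192 - 6(15.2308) = 100.6154.
CS is the area between the demand curve and P* from 0 to Q*: (1/2)(15.2308)(91.3846) = 695.929.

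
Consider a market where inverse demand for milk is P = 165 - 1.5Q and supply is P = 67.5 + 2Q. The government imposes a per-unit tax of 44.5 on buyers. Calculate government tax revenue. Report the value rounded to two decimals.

Without the tax, 165 - 1.5Q = 67.5 + 2Q so Q* = 27.8571 and P* = 123.2143.
A tax on buyers shifts demand down by 44.5: (165 - 44.5) - 1.5Q = 67.5 + 2Q, so Q_t = 15.1429. Buyers pay P_b = 142.2857; sellers receive P_s = P_b - 44.5 = 97.7857.
Tax revenue = t x Q_t = 44.5 x 15.1429 = 673.8571.

673.86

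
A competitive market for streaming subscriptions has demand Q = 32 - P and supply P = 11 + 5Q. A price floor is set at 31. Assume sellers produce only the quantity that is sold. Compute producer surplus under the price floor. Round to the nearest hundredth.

Rewriting demand in inverse form: P = 32 - Q.
Free-market equilibrium: 32 - Q = 11 + 5Q gives Q* = 3.5, P* = 28.5.
At the floor price 31, quantity demanded is (32 - 31)/1 = 1; demand is the short side, so Q = 1 trades at P = 31.
The supply price at Q = 1 is 16. PS is the trapezoid between 31 and supply over [0, 1]: (1/2)[(31 - 11) + (31 - 16)](1) = 17.5.

17.50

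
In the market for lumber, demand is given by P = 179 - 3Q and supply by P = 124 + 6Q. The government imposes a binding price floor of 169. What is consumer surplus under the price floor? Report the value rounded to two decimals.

16.67

Free-market equilibrium: 179 - 3Q = 124 + 6Q gives Q* = 6.1111, P* = 160.6667.
At the floor price 169, quantity demanded is (179 - 169)/3 = 3.3333; demand is the short side, so Q = 3.3333 trades at P = 169.
CS is the triangle under demand above 169: (1/2)(3.3333)(179 - 169) = 16.6667.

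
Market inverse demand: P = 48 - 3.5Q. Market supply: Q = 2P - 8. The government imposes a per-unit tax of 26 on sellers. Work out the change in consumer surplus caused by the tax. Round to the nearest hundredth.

Rewriting supply in inverse form: P = 4 + 0.5Q.
Pre-tax equilibrium: 48 - 3.5Q = 4 + 0.5Q gives Q* = 11, P* = 9.5.
With the tax, sellers need 26 more per unit: 48 - 3.5Q = 4 + 0.5Q + 26, so Q_t = 4.5. Buyers pay P_b = 32.25; sellers receive P_s = P_b - 26 = 6.25.
CS falls from (1/2)(11)(38.5) = 211.75 to (1/2)(4.5)(15.75) = 35.4375, a change of -176.3125.

-176.31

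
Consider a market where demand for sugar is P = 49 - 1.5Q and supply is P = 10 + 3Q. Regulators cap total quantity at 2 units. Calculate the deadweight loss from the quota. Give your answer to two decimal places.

Without the quota, 49 - 1.5Q = 10 + 3Q gives Q* = 8.6667.
At Q = 2 the demand price is 49 - 1.5(2) = 46 and the supply price is 10 + 3(2) = 16.
Deadweight loss is the triangle between the curves from 2 to 8.6667: (1/2)(46 - 16)(8.6667 - 2) = 100.

100.00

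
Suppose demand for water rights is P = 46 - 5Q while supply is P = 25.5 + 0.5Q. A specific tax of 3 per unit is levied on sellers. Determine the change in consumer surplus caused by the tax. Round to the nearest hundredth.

Pre-tax equilibrium: 46 - 5Q = 25.5 + 0.5Q gives Q* = 3.7273, P* = 27.3636.
A tax on sellers shifts supply up by 3: 46 - 5Q = 25.5 + 0.5Q + 3, so Q_t = 3.1818. Buyers pay P_b = 30.0909; sellers receive P_s = P_b - 3 = 27.0909.
CS falls from (1/2)(3.7273)(18.6364) = 34.7314 to (1/2)(3.1818)(15.9091) = 25.3099, a change of -9.4215.

-9.42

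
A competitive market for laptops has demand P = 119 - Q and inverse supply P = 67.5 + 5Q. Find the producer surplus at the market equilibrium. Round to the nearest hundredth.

184.18

Setting demand equal to supply, 51.5 = 6Q, so Q* = 8.5833 and P* = 110.4167.
Producer surplus is the triangle above supply below P*: (1/2)(8.5833)(110.4167 - 67.5) = (1/2)(8.5833)(42.9167) = 184.184.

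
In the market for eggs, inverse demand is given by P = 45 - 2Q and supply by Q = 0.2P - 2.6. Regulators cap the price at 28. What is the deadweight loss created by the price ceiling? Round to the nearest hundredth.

8.64

Rewriting supply in inverse form: P = 13 + 5Q.
Without the control, 45 - 2Q = 13 + 5Q so Q* = 4.5714 and P* = 35.8571.
At the ceiling price 28, quantity supplied is (28 - 13)/5 = 3; supply is the short side, so Q = 3 trades at P = 28.
The lost-trades triangle has base Q* - 3 = 1.5714 and height equal to the gap between the curves at Q = 3, which is 39 - 28 = 11. DWL = (1/2)(1.5714)(11) = 8.6429.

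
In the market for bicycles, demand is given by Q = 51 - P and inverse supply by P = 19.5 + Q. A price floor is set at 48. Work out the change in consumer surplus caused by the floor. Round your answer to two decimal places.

Rewriting demand in inverse form: P = 51 - Q.
Without the control, 51 - Q = 19.5 + Q so Q* = 15.75 and P* = 35.25.
At the floor price 48, quantity demanded is (51 - 48)/1 = 3; demand is the short side, so Q = 3 trades at P = 48.
CS goes from (1/2)(15.75)(15.75) = 124.0312 to 4.5 (computed as (51 - 48)(3) - (1/2)(1)(3)^2), a change of -119.5312.

-119.53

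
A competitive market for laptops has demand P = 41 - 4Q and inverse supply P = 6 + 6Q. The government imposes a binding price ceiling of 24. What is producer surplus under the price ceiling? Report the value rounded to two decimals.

27.00

Free-market equilibrium: 41 - 4Q = 6 + 6Q gives Q* = 3.5, P* = 27.
At the ceiling price 24, quantity supplied is (24 - 6)/6 = 3; supply is the short side, so Q = 3 trades at P = 24.
PS is the triangle above supply below 24: (1/2)(3)(24 - 6) = 27.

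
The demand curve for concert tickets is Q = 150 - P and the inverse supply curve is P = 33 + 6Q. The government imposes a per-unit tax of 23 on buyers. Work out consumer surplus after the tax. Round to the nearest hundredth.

Rewriting demand in inverse form: P = 150 - Q.
Without the tax, 150 - Q = 33 + 6Q so Q* = 16.7143 and P* = 133.2857.
A tax on buyers shifts demand down by 23: (150 - 23) - Q = 33 + 6Q, so Q_t = 13.4286. Buyers pay P_b = 136.5714; sellers receive P_s = P_b - 23 = 113.5714.
CS = (1/2)(Q_t)(150 - P_b) = (1/2)(13.4286)(13.4286) = 90.1633.

90.16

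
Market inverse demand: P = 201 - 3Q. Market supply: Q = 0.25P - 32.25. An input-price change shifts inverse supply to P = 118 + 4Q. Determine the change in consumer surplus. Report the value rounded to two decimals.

Rewriting supply in inverse form: P = 129 + 4Q.
Initial equilibrium: Q_0 = 10.2857, P_0 = 170.1429; CS_0 = (1/2)(10.2857)(30.8571) = 158.6939, PS_0 = (1/2)(10.2857)(41.1429) = 211.5918.
New equilibrium: 201 - 3Q = 118 + 4Q gives Q_1 = 11.8571, P_1 = 165.4286; CS_1 = 210.8878, PS_1 = 281.1837.
Change in consumer surplus = 210.8878 - 158.6939 = 52.1939.

52.19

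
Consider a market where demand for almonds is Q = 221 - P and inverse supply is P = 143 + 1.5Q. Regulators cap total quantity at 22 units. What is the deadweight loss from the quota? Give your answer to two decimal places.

Rewriting demand in inverse form: P = 221 - Q.
Unrestricted equilibrium: Q* = (221 - 143)/(1 + 1.5) = 31.2.
At Q = 22 the demand price is 221 - (22) = 199 and the supply price is 143 + 1.5(22) = 176.
DWL = (1/2)(gap between curves at 22) x (Q* - 22) = (1/2)(23)(9.2) = 105.8.

105.80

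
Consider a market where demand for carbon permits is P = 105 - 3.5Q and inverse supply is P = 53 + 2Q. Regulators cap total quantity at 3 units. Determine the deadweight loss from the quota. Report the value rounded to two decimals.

114.57

Without the quota, 105 - 3.5Q = 53 + 2Q gives Q* = 9.4545.
At Q = 3 the demand price is 105 - 3.5(3) = 94.5 and the supply price is 53 + 2(3) = 59.
Deadweight loss is the triangle between the curves from 3 to 9.4545: (1/2)(94.5 - 59)(9.4545 - 3) = 114.5682.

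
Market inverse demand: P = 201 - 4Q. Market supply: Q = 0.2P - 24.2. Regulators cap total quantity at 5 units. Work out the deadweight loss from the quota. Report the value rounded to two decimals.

68.06

Rewriting supply in inverse form: P = 121 + 5Q.
Unrestricted equilibrium: Q* = (201 - 121)/(4 + 5) = 8.8889.
At Q = 5 the demand price is 201 - 4(5) = 181 and the supply price is 121 + 5(5) = 146.
Deadweight loss is the triangle between the curves from 5 to 8.8889: (1/2)(181 - 146)(8.8889 - 5) = 68.0556.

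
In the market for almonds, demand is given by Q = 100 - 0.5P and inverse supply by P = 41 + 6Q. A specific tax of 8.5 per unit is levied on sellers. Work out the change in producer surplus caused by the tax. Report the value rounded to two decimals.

Rewriting demand in inverse form: P = 200 - 2Q.
Pre-tax equilibrium: 200 - 2Q = 41 + 6Q gives Q* = 19.875, P* = 160.25.
With the tax, sellers need 8.5 more per unit: 200 - 2Q = 41 + 6Q + 8.5, so Q_t = 18.8125. Buyers pay P_b = 162.375; sellers receive P_s = P_b - 8.5 = 153.875.
PS falls from (1/2)(19.875)(119.25) = 1185.0469 to (1/2)(18.8125)(112.875) = 1061.7305, a change of -123.3164.

-123.32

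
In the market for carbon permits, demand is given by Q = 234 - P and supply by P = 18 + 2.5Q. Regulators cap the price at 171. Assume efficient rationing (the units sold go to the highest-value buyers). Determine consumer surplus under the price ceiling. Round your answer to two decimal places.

1982.88

Rewriting demand in inverse form: P = 234 - Q.
Free-market equilibrium: 234 - Q = 18 + 2.5Q gives Q* = 61.7143, P* = 172.2857.
At P = 171, sellers supply (171 - 18)/2.5 = 61.2 while buyers want more, so the quantity traded is 61.2 at price 171.
The demand price at Q = 61.2 is 172.8. CS is the trapezoid between demand and 171 over [0, 61.2]: (1/2)[(234 - 171) + (172.8 - 171)](61.2) = 1982.88.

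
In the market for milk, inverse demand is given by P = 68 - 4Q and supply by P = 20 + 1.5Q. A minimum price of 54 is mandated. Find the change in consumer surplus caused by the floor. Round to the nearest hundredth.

Without the control, 68 - 4Q = 20 + 1.5Q so Q* = 8.7273 and P* = 33.0909.
At the floor price 54, quantity demanded is (68 - 54)/4 = 3.5; demand is the short side, so Q = 3.5 trades at P = 54.
CS goes from (1/2)(8.7273)(34.9091) = 152.3306 to 24.5 (computed as (68 - 54)(3.5) - (1/2)(4)(3.5)^2), a change of -127.8306.

-127.83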